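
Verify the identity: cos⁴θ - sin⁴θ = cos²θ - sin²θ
LHS = (cos²θ - sin²θ)(cos²θ + sin²θ) = (cos²θ - sin²θ) · 1 = cos²θ - sin²θ = RHS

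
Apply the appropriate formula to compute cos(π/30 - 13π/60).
cos(π/30 - 13π/60) = cos π/30 cos 13π/60 + sin π/30 sin 13π/60 = 0.8387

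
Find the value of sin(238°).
sin(238°) = -0.848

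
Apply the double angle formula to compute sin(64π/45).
sin(64π/45) = 2 sin 32π/45 cos 32π/45 = -0.9703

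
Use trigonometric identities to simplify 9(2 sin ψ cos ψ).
9(2 sin ψ cos ψ) = 9(sin(2ψ)) (using Double angle)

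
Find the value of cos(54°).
cos(54°) = 0.5878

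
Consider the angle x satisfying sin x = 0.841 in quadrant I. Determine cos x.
cos x = √(1 - sin²x) = 0.541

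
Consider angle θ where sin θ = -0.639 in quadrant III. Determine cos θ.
cos θ = ±√(1 - sin²θ) = -0.7692 (negative in QIII)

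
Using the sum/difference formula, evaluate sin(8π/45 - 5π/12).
sin(8π/45 - 5π/12) = sin 8π/45 cos 5π/12 - cos 8π/45 sin 5π/12 = -0.682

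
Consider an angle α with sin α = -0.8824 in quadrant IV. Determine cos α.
cos α = √(1 - sin²α) = 0.4705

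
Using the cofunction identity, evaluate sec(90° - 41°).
sec(90° - 41°) = csc(41°) = 1.524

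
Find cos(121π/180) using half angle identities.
cos(121π/180) = -√((1 + cos 121π/90)/2) = -0.515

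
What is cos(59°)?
cos(59°) = 0.515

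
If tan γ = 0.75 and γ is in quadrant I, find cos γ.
cos γ = 0.8 (using tan²γ + 1 = sec²γ)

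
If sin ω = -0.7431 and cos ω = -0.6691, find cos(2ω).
cos(2ω) = cos²ω - sin²ω = -0.1045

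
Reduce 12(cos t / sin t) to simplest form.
12(cos t / sin t) = 12(cot t) (using Quotient identity)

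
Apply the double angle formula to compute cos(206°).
cos(206°) = 1 - 2sin²103° = -0.8988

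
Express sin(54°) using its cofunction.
sin(54°) = cos(90° - 54°) = cos(36°)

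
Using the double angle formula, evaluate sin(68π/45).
sin(68π/45) = 2 sin 34π/45 cos 34π/45 = -0.9994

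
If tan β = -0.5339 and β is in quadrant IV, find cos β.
cos β = 0.8821 (using tan²β + 1 = sec²β)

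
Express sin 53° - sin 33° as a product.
sin 53° - sin 33° = 2 cos(43°) sin(10°)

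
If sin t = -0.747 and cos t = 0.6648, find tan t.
tan t = sin t / cos t = -1.124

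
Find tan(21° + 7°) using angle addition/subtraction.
tan(21° + 7°) = (tan 21° + tan 7°)/(1 - tan 21° tan 7°) = 0.5317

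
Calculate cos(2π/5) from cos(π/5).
cos(2π/5) = 1 - 2sin²π/5 = 0.309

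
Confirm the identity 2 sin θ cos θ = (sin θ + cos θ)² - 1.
RHS = sin²θ + 2 sin θ cos θ + cos²θ - 1 = (sin²θ + cos²θ) + 2 sin θ cos θ - 1 = 1 + 2 sin θ cos θ - 1 = 2 sin θ cos θ = LHS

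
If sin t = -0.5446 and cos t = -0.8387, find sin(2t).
sin(2t) = 2 sin t cos t = 0.9135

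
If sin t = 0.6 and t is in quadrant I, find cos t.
cos t = 0.8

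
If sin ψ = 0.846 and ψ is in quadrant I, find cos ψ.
cos ψ = 0.5332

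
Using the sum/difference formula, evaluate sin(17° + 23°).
sin(17° + 23°) = sin 17° cos 23° + cos 17° sin 23° = 0.6428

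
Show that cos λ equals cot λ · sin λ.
RHS = (cos λ/sin λ) · sin λ = cos λ = LHS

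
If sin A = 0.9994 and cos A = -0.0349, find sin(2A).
sin(2A) = 2 sin A cos A = -0.06976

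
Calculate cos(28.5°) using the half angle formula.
cos(28.5°) = √((1 + cos 57°)/2) = 0.8788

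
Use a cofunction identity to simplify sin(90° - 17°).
sin(90° - 17°) = cos(17°)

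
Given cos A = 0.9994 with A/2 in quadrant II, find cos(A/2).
cos(A/2) = ±√((1 + cos A)/2); negative since A/2 ∈ QII, so cos(A/2) = -0.9998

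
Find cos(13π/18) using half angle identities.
cos(13π/18) = -√((1 + cos 13π/9)/2) = -0.6428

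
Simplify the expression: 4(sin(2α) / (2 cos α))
4(sin(2α) / (2 cos α)) = 4(sin α) (using Double angle)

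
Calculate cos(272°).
cos(272°) = 0.0349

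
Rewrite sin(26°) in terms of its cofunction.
sin(26°) = cos(90° - 26°) = cos(64°)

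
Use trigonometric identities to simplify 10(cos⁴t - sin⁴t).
10(cos⁴t - sin⁴t) = 10(cos(2t)) (using Factoring + double angle)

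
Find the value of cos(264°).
cos(264°) = -0.1045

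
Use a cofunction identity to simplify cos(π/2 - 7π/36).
cos(π/2 - 7π/36) = sin(7π/36)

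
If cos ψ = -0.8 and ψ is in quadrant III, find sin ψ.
sin ψ = -0.6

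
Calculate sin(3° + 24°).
sin(3° + 24°) = sin 3° cos 24° + cos 3° sin 24° = 0.454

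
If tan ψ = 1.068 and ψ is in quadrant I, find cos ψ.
cos ψ = 0.6835 (using tan²ψ + 1 = sec²ψ)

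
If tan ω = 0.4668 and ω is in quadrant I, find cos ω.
cos ω = 0.9061 (using tan²ω + 1 = sec²ω)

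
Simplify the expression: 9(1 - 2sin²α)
9(1 - 2sin²α) = 9(cos(2α)) (using Double angle)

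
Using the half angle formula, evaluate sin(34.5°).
sin(34.5°) = √((1 - cos 69°)/2) = 0.5664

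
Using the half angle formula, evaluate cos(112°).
cos(112°) = -√((1 + cos 224°)/2) = -0.3746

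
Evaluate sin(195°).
sin(195°) = -(√6-√2)/4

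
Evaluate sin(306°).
sin(306°) = -0.809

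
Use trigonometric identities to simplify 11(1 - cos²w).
11(1 - cos²w) = 11(sin²w) (using Pythagorean identity)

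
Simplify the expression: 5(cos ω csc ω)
5(cos ω csc ω) = 5(cot ω) (using Reciprocal + quotient)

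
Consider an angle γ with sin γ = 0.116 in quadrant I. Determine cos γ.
cos γ = √(1 - sin²γ) = 0.9932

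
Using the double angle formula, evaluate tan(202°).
tan(202°) = 2 tan 101° / (1 - tan²101°) = 0.404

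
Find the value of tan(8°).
tan(8°) = 0.1405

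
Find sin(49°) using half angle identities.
sin(49°) = √((1 - cos 98°)/2) = 0.7547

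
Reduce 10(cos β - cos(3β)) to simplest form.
10(cos β - cos(3β)) = 10(2 sin(2β) sin β) (using Sum-to-product)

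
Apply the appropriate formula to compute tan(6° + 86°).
tan(6° + 86°) = (tan 6° + tan 86°)/(1 - tan 6° tan 86°) = -28.64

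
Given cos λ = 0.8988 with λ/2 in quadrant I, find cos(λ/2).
cos(λ/2) = ±√((1 + cos λ)/2); positive since λ/2 ∈ QI, so cos(λ/2) = 0.9744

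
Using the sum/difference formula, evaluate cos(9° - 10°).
cos(9° - 10°) = cos 9° cos 10° + sin 9° sin 10° = 0.9998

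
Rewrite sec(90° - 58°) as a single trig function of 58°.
sec(90° - 58°) = csc(58°)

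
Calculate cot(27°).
cot(27°) = 1.963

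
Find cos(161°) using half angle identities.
cos(161°) = -√((1 + cos 322°)/2) = -0.9455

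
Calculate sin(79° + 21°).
sin(79° + 21°) = sin 79° cos 21° + cos 79° sin 21° = 0.9848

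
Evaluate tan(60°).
tan(60°) = √3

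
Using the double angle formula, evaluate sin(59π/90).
sin(59π/90) = 2 sin 59π/180 cos 59π/180 = 0.8829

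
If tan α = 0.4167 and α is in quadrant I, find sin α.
sin α = 0.3846 (using tan²α + 1 = sec²α)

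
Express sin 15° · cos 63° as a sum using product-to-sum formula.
sin 15° cos 63° = (1/2)[sin(15°+63°) + sin(15°-63°)]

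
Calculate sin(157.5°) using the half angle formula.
sin(157.5°) = √((1 - cos 315°)/2) = √(2-√2)/2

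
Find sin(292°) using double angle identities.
sin(292°) = 2 sin 146° cos 146° = -0.9272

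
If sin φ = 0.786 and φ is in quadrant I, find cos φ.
cos φ = 0.6182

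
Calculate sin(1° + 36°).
sin(1° + 36°) = sin 1° cos 36° + cos 1° sin 36° = 0.6018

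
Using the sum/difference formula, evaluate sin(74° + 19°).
sin(74° + 19°) = sin 74° cos 19° + cos 74° sin 19° = 0.9986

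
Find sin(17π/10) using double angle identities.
sin(17π/10) = 2 sin 17π/20 cos 17π/20 = -0.809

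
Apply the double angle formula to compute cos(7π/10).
cos(7π/10) = cos²7π/20 - sin²7π/20 = -0.5878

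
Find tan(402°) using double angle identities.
tan(402°) = 2 tan 201° / (1 - tan²201°) = 0.9004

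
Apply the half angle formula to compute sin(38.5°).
sin(38.5°) = √((1 - cos 77°)/2) = 0.6225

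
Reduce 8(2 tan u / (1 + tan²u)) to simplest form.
8(2 tan u / (1 + tan²u)) = 8(sin(2u)) (using Double angle)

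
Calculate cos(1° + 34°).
cos(1° + 34°) = cos 1° cos 34° - sin 1° sin 34° = 0.8192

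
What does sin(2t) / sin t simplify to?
sin(2t) / sin t = 2 cos t (using Double angle)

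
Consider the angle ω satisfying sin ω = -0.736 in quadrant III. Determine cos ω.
cos ω = ±√(1 - sin²ω) = -0.677 (negative in QIII)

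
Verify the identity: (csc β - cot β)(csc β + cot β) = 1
LHS = csc²β - cot²β = (1 + cot²β) - cot²β = 1 = RHS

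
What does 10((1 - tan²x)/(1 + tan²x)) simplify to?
10((1 - tan²x)/(1 + tan²x)) = 10(cos(2x)) (using Double angle)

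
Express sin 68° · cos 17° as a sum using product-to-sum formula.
sin 68° cos 17° = (1/2)[sin(68°+17°) + sin(68°-17°)]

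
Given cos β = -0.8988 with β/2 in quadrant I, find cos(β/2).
cos(β/2) = ±√((1 + cos β)/2); positive since β/2 ∈ QI, so cos(β/2) = 0.2249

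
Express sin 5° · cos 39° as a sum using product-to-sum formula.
sin 5° cos 39° = (1/2)[sin(5°+39°) + sin(5°-39°)]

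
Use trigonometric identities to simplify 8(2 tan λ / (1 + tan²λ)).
8(2 tan λ / (1 + tan²λ)) = 8(sin(2λ)) (using Double angle)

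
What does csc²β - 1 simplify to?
csc²β - 1 = cot²β (using Pythagorean identity)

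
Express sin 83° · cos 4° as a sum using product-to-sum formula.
sin 83° cos 4° = (1/2)[sin(83°+4°) + sin(83°-4°)]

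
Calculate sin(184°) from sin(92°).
sin(184°) = 2 sin 92° cos 92° = -0.06976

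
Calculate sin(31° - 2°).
sin(31° - 2°) = sin 31° cos 2° - cos 31° sin 2° = 0.4848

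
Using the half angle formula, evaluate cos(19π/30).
cos(19π/30) = -√((1 + cos 19π/15)/2) = -0.4067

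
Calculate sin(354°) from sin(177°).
sin(354°) = 2 sin 177° cos 177° = -0.1045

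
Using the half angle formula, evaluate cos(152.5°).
cos(152.5°) = -√((1 + cos 305°)/2) = -0.887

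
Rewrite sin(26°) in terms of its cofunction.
sin(26°) = cos(90° - 26°) = cos(64°)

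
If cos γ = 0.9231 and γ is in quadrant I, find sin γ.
sin γ = 0.3846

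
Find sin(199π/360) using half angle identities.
sin(199π/360) = √((1 - cos 199π/180)/2) = 0.9863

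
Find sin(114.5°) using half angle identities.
sin(114.5°) = √((1 - cos 229°)/2) = 0.91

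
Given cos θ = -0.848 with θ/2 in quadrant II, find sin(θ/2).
sin(θ/2) = ±√((1 - cos θ)/2); positive since θ/2 ∈ QII, so sin(θ/2) = 0.9612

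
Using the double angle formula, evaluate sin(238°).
sin(238°) = 2 sin 119° cos 119° = -0.848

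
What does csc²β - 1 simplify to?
csc²β - 1 = cot²β (using Pythagorean identity)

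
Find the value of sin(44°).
sin(44°) = 0.6947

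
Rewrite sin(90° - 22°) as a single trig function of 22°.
sin(90° - 22°) = cos(22°)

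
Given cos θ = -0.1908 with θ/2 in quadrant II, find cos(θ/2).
cos(θ/2) = ±√((1 + cos θ)/2); negative since θ/2 ∈ QII, so cos(θ/2) = -0.6361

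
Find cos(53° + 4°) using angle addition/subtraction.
cos(53° + 4°) = cos 53° cos 4° - sin 53° sin 4° = 0.5446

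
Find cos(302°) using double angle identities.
cos(302°) = cos²151° - sin²151° = 0.5299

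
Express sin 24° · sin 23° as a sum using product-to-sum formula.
sin 24° sin 23° = (1/2)[cos(24°-23°) - cos(24°+23°)]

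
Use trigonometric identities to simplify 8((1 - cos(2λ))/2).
8((1 - cos(2λ))/2) = 8(sin²λ) (using Power reduction)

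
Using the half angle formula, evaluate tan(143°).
tan(143°) = sin 286° / (1 + cos 286°) = -0.7536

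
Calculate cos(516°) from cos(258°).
cos(516°) = cos²258° - sin²258° = -0.9135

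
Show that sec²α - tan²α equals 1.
LHS = 1/cos²α - sin²α/cos²α = (1 - sin²α)/cos²α = cos²α/cos²α = 1 = RHS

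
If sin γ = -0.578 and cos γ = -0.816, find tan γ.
tan γ = sin γ / cos γ = 0.7083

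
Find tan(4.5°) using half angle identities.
tan(4.5°) = sin 9° / (1 + cos 9°) = 0.0787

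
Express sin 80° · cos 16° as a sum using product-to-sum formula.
sin 80° cos 16° = (1/2)[sin(80°+16°) + sin(80°-16°)]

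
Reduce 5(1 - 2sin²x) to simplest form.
5(1 - 2sin²x) = 5(cos(2x)) (using Double angle)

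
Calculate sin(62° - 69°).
sin(62° - 69°) = sin 62° cos 69° - cos 62° sin 69° = -0.1219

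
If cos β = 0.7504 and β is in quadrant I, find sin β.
sin β = 0.661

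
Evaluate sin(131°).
sin(131°) = 0.7547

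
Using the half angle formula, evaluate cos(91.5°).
cos(91.5°) = -√((1 + cos 183°)/2) = -0.02618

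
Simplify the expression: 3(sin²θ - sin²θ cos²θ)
3(sin²θ - sin²θ cos²θ) = 3(sin⁴θ) (using Factoring)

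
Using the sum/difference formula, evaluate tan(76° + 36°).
tan(76° + 36°) = (tan 76° + tan 36°)/(1 - tan 76° tan 36°) = -2.475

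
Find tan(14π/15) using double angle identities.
tan(14π/15) = 2 tan 7π/15 / (1 - tan²7π/15) = -0.2126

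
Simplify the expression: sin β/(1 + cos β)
sin β/(1 + cos β) = tan(β/2) (using Half angle)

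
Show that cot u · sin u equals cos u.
LHS = (cos u/sin u) · sin u = cos u = RHS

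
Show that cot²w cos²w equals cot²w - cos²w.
RHS = cos²w/sin²w - cos²w = cos²w(1/sin²w - 1) = cos²w · (1 - sin²w)/sin²w = cos²w · cos²w/sin²w = cos²w · cot²w = LHS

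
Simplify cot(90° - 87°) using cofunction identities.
cot(90° - 87°) = tan(87°)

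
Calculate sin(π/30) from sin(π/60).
sin(π/30) = 2 sin π/60 cos π/60 = 0.1045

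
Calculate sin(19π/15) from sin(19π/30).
sin(19π/15) = 2 sin 19π/30 cos 19π/30 = -0.7431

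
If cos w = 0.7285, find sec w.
sec w = 1/cos w = 1.373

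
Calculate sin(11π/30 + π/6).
sin(11π/30 + π/6) = sin 11π/30 cos π/6 + cos 11π/30 sin π/6 = 0.9945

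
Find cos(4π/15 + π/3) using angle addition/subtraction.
cos(4π/15 + π/3) = cos 4π/15 cos π/3 - sin 4π/15 sin π/3 = -0.309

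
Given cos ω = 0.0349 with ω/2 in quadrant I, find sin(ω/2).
sin(ω/2) = ±√((1 - cos ω)/2); positive since ω/2 ∈ QI, so sin(ω/2) = 0.6947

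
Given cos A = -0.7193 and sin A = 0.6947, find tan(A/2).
tan(A/2) = sin A / (1 + cos A) = 2.475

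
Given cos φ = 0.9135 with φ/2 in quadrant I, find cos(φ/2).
cos(φ/2) = ±√((1 + cos φ)/2); positive since φ/2 ∈ QI, so cos(φ/2) = 0.9781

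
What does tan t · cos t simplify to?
tan t · cos t = sin t (using Quotient identity)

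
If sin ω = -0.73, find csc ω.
csc ω = 1/sin ω = -1.37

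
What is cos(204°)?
cos(204°) = -0.9135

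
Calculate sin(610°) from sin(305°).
sin(610°) = 2 sin 305° cos 305° = -0.9397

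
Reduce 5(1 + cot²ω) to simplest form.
5(1 + cot²ω) = 5(csc²ω) (using Pythagorean identity)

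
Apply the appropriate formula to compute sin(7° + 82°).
sin(7° + 82°) = sin 7° cos 82° + cos 7° sin 82° = 0.9998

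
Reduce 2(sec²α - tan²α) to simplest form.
2(sec²α - tan²α) = 2 (using Pythagorean identity)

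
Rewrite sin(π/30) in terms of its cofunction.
sin(π/30) = cos(π/2 - π/30) = cos(7π/15)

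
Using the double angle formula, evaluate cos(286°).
cos(286°) = 1 - 2sin²143° = 0.2756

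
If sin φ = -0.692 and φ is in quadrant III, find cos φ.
cos φ = -0.7219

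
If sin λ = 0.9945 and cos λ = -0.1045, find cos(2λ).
cos(2λ) = cos²λ - sin²λ = -0.9781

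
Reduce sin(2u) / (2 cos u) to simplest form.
sin(2u) / (2 cos u) = sin u (using Double angle)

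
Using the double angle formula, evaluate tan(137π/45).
tan(137π/45) = 2 tan 137π/90 / (1 - tan²137π/90) = 0.1405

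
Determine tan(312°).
tan(312°) = -1.111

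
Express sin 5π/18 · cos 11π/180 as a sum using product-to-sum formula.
sin 5π/18 cos 11π/180 = (1/2)[sin(5π/18+11π/180) + sin(5π/18-11π/180)]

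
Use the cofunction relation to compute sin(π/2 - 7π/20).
sin(π/2 - 7π/20) = cos(7π/20) = 0.454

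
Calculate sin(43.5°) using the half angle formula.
sin(43.5°) = √((1 - cos 87°)/2) = 0.6884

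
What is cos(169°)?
cos(169°) = -0.9816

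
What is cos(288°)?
cos(288°) = 0.309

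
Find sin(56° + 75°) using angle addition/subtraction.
sin(56° + 75°) = sin 56° cos 75° + cos 56° sin 75° = 0.7547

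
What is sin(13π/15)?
sin(13π/15) = 0.4067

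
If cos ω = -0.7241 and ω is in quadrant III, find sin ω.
sin ω = -0.6897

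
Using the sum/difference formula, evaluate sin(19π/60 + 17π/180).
sin(19π/60 + 17π/180) = sin 19π/60 cos 17π/180 + cos 19π/60 sin 17π/180 = 0.9613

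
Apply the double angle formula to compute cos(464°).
cos(464°) = 1 - 2sin²232° = -0.2419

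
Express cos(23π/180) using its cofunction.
cos(23π/180) = sin(π/2 - 23π/180) = sin(67π/180)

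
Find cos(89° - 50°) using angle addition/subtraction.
cos(89° - 50°) = cos 89° cos 50° + sin 89° sin 50° = 0.7771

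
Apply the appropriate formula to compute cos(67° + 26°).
cos(67° + 26°) = cos 67° cos 26° - sin 67° sin 26° = -0.05234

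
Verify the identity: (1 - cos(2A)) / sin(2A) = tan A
LHS = 2sin²A / (2 sin A cos A) = sin A/cos A = tan A = RHS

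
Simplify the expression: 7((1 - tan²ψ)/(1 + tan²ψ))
7((1 - tan²ψ)/(1 + tan²ψ)) = 7(cos(2ψ)) (using Double angle)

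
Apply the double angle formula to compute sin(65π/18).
sin(65π/18) = 2 sin 65π/36 cos 65π/36 = -0.9397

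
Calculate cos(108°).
cos(108°) = -0.309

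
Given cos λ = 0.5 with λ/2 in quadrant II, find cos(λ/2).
cos(λ/2) = ±√((1 + cos λ)/2); negative since λ/2 ∈ QII, so cos(λ/2) = -√3/2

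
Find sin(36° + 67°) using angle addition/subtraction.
sin(36° + 67°) = sin 36° cos 67° + cos 36° sin 67° = 0.9744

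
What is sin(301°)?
sin(301°) = -0.8572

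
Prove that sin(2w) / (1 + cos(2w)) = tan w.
LHS = 2 sin w cos w / (2cos²w) = sin w/cos w = tan w = RHS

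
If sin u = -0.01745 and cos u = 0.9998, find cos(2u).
cos(2u) = cos²u - sin²u = 0.9993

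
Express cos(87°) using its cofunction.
cos(87°) = sin(90° - 87°) = sin(3°)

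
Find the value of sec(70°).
sec(70°) = 2.924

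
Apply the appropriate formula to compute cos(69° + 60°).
cos(69° + 60°) = cos 69° cos 60° - sin 69° sin 60° = -0.6293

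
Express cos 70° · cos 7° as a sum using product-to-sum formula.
cos 70° cos 7° = (1/2)[cos(70°-7°) + cos(70°+7°)]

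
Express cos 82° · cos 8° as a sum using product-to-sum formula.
cos 82° cos 8° = (1/2)[cos(82°-8°) + cos(82°+8°)]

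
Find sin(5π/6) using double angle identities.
sin(5π/6) = 2 sin 5π/12 cos 5π/12 = 1/2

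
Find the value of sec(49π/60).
sec(49π/60) = -1.192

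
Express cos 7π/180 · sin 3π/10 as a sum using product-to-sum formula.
cos 7π/180 sin 3π/10 = (1/2)[sin(7π/180+3π/10) - sin(7π/180-3π/10)]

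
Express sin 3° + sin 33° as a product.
sin 3° + sin 33° = 2 sin(18°) cos(-15°)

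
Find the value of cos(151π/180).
cos(151π/180) = -0.8746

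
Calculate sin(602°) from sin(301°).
sin(602°) = 2 sin 301° cos 301° = -0.8829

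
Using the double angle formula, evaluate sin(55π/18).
sin(55π/18) = 2 sin 55π/36 cos 55π/36 = -0.1736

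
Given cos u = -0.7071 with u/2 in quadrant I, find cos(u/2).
cos(u/2) = ±√((1 + cos u)/2); positive since u/2 ∈ QI, so cos(u/2) = 0.3827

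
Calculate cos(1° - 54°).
cos(1° - 54°) = cos 1° cos 54° + sin 1° sin 54° = 0.6018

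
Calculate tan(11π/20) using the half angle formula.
tan(11π/20) = sin 11π/10 / (1 + cos 11π/10) = -6.314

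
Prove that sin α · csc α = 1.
LHS = sin α · (1/sin α) = 1 = RHS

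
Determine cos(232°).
cos(232°) = -0.6157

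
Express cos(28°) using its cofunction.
cos(28°) = sin(90° - 28°) = sin(62°)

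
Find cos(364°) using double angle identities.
cos(364°) = cos²182° - sin²182° = 0.9976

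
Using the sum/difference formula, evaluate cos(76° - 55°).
cos(76° - 55°) = cos 76° cos 55° + sin 76° sin 55° = 0.9336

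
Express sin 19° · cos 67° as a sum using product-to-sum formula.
sin 19° cos 67° = (1/2)[sin(19°+67°) + sin(19°-67°)]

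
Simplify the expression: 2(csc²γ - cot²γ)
2(csc²γ - cot²γ) = 2 (using Pythagorean identity)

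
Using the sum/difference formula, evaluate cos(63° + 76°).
cos(63° + 76°) = cos 63° cos 76° - sin 63° sin 76° = -0.7547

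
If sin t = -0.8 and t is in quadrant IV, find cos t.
cos t = 0.6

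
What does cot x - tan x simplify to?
cot x - tan x = 2 cot(2x) (using Double angle)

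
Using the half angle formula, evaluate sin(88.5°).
sin(88.5°) = √((1 - cos 177°)/2) = 0.9997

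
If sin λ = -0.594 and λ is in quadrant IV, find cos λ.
cos λ = 0.8045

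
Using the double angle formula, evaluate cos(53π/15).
cos(53π/15) = cos²53π/30 - sin²53π/30 = 0.1045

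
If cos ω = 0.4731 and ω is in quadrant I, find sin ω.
sin ω = 0.881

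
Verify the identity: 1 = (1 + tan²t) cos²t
RHS = sec²t · cos²t = (1/cos²t) · cos²t = 1 = LHS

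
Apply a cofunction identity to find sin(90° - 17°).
sin(90° - 17°) = cos(17°) = 0.9563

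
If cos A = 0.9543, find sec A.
sec A = 1/cos A = 1.048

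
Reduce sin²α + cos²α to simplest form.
sin²α + cos²α = 1 (using Pythagorean identity)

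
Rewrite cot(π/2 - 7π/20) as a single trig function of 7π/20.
cot(π/2 - 7π/20) = tan(7π/20)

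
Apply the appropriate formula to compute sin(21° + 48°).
sin(21° + 48°) = sin 21° cos 48° + cos 21° sin 48° = 0.9336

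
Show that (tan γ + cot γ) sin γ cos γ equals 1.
LHS = (sin γ/cos γ + cos γ/sin γ) sin γ cos γ = ((sin²γ + cos²γ)/(sin γ cos γ)) · sin γ cos γ = sin²γ + cos²γ = 1 = RHS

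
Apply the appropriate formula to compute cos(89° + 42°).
cos(89° + 42°) = cos 89° cos 42° - sin 89° sin 42° = -0.6561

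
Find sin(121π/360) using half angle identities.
sin(121π/360) = √((1 - cos 121π/180)/2) = 0.8704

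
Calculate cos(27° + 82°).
cos(27° + 82°) = cos 27° cos 82° - sin 27° sin 82° = -0.3256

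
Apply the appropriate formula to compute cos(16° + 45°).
cos(16° + 45°) = cos 16° cos 45° - sin 16° sin 45° = 0.4848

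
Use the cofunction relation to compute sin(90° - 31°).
sin(90° - 31°) = cos(31°) = 0.8572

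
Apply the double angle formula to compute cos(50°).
cos(50°) = cos²25° - sin²25° = 0.6428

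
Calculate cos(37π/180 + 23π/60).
cos(37π/180 + 23π/60) = cos 37π/180 cos 23π/60 - sin 37π/180 sin 23π/60 = -0.2756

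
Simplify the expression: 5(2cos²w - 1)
5(2cos²w - 1) = 5(cos(2w)) (using Double angle)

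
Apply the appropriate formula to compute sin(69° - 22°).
sin(69° - 22°) = sin 69° cos 22° - cos 69° sin 22° = 0.7314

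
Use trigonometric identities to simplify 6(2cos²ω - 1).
6(2cos²ω - 1) = 6(cos(2ω)) (using Double angle)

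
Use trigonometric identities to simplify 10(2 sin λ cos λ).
10(2 sin λ cos λ) = 10(sin(2λ)) (using Double angle)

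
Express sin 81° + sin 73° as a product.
sin 81° + sin 73° = 2 sin(77°) cos(4°)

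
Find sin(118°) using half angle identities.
sin(118°) = √((1 - cos 236°)/2) = 0.8829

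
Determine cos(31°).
cos(31°) = 0.8572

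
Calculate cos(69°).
cos(69°) = 0.3584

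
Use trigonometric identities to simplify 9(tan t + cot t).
9(tan t + cot t) = 9(sec t csc t) (using Quotient identities)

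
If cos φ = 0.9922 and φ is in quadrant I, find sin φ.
sin φ = 0.1247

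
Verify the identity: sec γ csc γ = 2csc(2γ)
RHS = 2/sin(2γ) = 2/(2 sin γ cos γ) = 1/(sin γ cos γ) = (1/cos γ)(1/sin γ) = sec γ csc γ = LHS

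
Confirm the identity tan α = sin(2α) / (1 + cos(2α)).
RHS = 2 sin α cos α / (2cos²α) = sin α/cos α = tan α = LHS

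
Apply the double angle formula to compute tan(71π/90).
tan(71π/90) = 2 tan 71π/180 / (1 - tan²71π/180) = -0.7813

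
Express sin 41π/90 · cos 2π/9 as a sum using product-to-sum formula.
sin 41π/90 cos 2π/9 = (1/2)[sin(41π/90+2π/9) + sin(41π/90-2π/9)]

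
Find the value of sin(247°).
sin(247°) = -0.9205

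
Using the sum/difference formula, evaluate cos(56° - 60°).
cos(56° - 60°) = cos 56° cos 60° + sin 56° sin 60° = 0.9976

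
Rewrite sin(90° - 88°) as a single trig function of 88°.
sin(90° - 88°) = cos(88°)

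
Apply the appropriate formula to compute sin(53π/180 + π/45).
sin(53π/180 + π/45) = sin 53π/180 cos π/45 + cos 53π/180 sin π/45 = 0.8387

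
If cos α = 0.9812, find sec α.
sec α = 1/cos α = 1.019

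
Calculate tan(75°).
tan(75°) = 2+√3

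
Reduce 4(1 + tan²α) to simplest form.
4(1 + tan²α) = 4(sec²α) (using Pythagorean identity)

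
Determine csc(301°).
csc(301°) = -1.167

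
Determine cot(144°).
cot(144°) = -1.376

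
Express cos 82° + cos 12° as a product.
cos 82° + cos 12° = 2 cos(47°) cos(35°)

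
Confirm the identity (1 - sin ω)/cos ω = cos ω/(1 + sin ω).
LHS = (1 - sin ω)(1 + sin ω) / (cos ω(1 + sin ω)) = (1 - sin²ω) / (cos ω(1 + sin ω)) = cos²ω / (cos ω(1 + sin ω)) = cos ω/(1 + sin ω) = RHS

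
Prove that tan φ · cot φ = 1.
LHS = (sin φ/cos φ) · (cos φ/sin φ) = 1 = RHS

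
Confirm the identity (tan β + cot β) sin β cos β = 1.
LHS = (sin β/cos β + cos β/sin β) sin β cos β = ((sin²β + cos²β)/(sin β cos β)) · sin β cos β = sin²β + cos²β = 1 = RHS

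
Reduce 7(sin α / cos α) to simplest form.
7(sin α / cos α) = 7(tan α) (using Quotient identity)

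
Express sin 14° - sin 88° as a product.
sin 14° - sin 88° = 2 cos(51°) sin(-37°)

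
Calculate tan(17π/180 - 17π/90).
tan(17π/180 - 17π/90) = (tan 17π/180 - tan 17π/90)/(1 + tan 17π/180 tan 17π/90) = -0.3057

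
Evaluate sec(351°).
sec(351°) = 1.012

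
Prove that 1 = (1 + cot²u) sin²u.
RHS = csc²u · sin²u = (1/sin²u) · sin²u = 1 = LHS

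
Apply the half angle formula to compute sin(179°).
sin(179°) = √((1 - cos 358°)/2) = 0.01745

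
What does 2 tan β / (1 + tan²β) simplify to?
2 tan β / (1 + tan²β) = sin(2β) (using Double angle)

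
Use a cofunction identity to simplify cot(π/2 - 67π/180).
cot(π/2 - 67π/180) = tan(67π/180)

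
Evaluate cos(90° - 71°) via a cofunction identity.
cos(90° - 71°) = sin(71°) = 0.9455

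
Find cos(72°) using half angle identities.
cos(72°) = √((1 + cos 144°)/2) = 0.309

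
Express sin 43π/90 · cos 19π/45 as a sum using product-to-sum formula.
sin 43π/90 cos 19π/45 = (1/2)[sin(43π/90+19π/45) + sin(43π/90-19π/45)]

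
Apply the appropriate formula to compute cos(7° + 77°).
cos(7° + 77°) = cos 7° cos 77° - sin 7° sin 77° = 0.1045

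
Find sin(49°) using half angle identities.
sin(49°) = √((1 - cos 98°)/2) = 0.7547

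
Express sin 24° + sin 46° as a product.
sin 24° + sin 46° = 2 sin(35°) cos(-11°)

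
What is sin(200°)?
sin(200°) = -0.342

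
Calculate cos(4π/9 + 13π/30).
cos(4π/9 + 13π/30) = cos 4π/9 cos 13π/30 - sin 4π/9 sin 13π/30 = -0.9272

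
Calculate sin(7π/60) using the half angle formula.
sin(7π/60) = √((1 - cos 7π/30)/2) = 0.3584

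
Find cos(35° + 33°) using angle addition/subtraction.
cos(35° + 33°) = cos 35° cos 33° - sin 35° sin 33° = 0.3746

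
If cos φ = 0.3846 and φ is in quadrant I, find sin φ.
sin φ = 0.9231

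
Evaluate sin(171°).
sin(171°) = 0.1564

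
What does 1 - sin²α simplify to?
1 - sin²α = cos²α (using Pythagorean identity)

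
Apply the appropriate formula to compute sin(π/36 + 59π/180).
sin(π/36 + 59π/180) = sin π/36 cos 59π/180 + cos π/36 sin 59π/180 = 0.8988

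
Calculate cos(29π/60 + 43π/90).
cos(29π/60 + 43π/90) = cos 29π/60 cos 43π/90 - sin 29π/60 sin 43π/90 = -0.9925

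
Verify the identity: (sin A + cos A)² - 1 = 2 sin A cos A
LHS = sin²A + 2 sin A cos A + cos²A - 1 = (sin²A + cos²A) + 2 sin A cos A - 1 = 1 + 2 sin A cos A - 1 = 2 sin A cos A = RHS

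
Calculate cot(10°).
cot(10°) = 5.671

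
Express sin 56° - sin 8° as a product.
sin 56° - sin 8° = 2 cos(32°) sin(24°)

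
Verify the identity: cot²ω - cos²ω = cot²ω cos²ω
LHS = cos²ω/sin²ω - cos²ω = cos²ω(1/sin²ω - 1) = cos²ω · (1 - sin²ω)/sin²ω = cos²ω · cos²ω/sin²ω = cos²ω · cot²ω = RHS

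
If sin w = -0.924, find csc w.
csc w = 1/sin w = -1.082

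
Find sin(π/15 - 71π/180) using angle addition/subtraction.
sin(π/15 - 71π/180) = sin π/15 cos 71π/180 - cos π/15 sin 71π/180 = -0.8572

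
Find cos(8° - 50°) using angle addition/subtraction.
cos(8° - 50°) = cos 8° cos 50° + sin 8° sin 50° = 0.7431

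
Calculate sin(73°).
sin(73°) = 0.9563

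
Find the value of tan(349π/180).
tan(349π/180) = -0.1944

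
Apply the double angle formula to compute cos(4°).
cos(4°) = 2cos²2° - 1 = 0.9976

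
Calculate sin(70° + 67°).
sin(70° + 67°) = sin 70° cos 67° + cos 70° sin 67° = 0.682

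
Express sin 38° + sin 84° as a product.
sin 38° + sin 84° = 2 sin(61°) cos(-23°)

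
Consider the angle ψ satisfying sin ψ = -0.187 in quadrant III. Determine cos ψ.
cos ψ = ±√(1 - sin²ψ) = -0.9824 (negative in QIII)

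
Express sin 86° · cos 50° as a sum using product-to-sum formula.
sin 86° cos 50° = (1/2)[sin(86°+50°) + sin(86°-50°)]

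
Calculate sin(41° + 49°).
sin(41° + 49°) = sin 41° cos 49° + cos 41° sin 49° = 1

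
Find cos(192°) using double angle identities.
cos(192°) = cos²96° - sin²96° = -0.9781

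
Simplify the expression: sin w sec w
sin w sec w = tan w (using Reciprocal + quotient)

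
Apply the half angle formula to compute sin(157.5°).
sin(157.5°) = √((1 - cos 315°)/2) = √(2-√2)/2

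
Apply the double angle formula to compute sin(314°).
sin(314°) = 2 sin 157° cos 157° = -0.7193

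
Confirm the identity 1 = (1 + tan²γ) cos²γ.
RHS = sec²γ · cos²γ = (1/cos²γ) · cos²γ = 1 = LHS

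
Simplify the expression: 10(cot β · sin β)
10(cot β · sin β) = 10(cos β) (using Quotient identity)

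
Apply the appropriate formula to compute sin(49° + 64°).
sin(49° + 64°) = sin 49° cos 64° + cos 49° sin 64° = 0.9205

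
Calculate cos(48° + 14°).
cos(48° + 14°) = cos 48° cos 14° - sin 48° sin 14° = 0.4695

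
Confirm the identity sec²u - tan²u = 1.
LHS = 1/cos²u - sin²u/cos²u = (1 - sin²u)/cos²u = cos²u/cos²u = 1 = RHS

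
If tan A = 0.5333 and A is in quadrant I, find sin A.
sin A = 0.4706 (using tan²A + 1 = sec²A)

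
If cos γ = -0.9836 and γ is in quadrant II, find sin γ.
sin γ = 0.1804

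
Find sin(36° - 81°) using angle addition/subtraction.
sin(36° - 81°) = sin 36° cos 81° - cos 36° sin 81° = -√2/2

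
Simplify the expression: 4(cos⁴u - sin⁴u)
4(cos⁴u - sin⁴u) = 4(cos(2u)) (using Factoring + double angle)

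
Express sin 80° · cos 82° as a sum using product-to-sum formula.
sin 80° cos 82° = (1/2)[sin(80°+82°) + sin(80°-82°)]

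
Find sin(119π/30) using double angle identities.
sin(119π/30) = 2 sin 119π/60 cos 119π/60 = -0.1045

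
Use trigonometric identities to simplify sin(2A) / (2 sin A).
sin(2A) / (2 sin A) = cos A (using Double angle)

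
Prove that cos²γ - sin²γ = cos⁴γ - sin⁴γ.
RHS = (cos²γ - sin²γ)(cos²γ + sin²γ) = (cos²γ - sin²γ) · 1 = cos²γ - sin²γ = LHS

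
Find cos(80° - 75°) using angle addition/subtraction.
cos(80° - 75°) = cos 80° cos 75° + sin 80° sin 75° = 0.9962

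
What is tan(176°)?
tan(176°) = -0.06993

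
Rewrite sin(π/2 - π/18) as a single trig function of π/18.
sin(π/2 - π/18) = cos(π/18)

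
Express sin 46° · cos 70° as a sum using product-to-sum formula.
sin 46° cos 70° = (1/2)[sin(46°+70°) + sin(46°-70°)]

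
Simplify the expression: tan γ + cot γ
tan γ + cot γ = sec γ csc γ (using Quotient identities)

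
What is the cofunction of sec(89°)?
sec(89°) = csc(90° - 89°) = csc(1°)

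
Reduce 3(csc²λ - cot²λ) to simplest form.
3(csc²λ - cot²λ) = 3 (using Pythagorean identity)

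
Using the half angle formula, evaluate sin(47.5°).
sin(47.5°) = √((1 - cos 95°)/2) = 0.7373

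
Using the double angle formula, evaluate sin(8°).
sin(8°) = 2 sin 4° cos 4° = 0.1392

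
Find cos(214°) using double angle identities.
cos(214°) = cos²107° - sin²107° = -0.829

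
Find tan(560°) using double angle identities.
tan(560°) = 2 tan 280° / (1 - tan²280°) = 0.364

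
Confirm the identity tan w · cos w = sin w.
LHS = (sin w/cos w) · cos w = sin w = RHS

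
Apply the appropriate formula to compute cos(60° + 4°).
cos(60° + 4°) = cos 60° cos 4° - sin 60° sin 4° = 0.4384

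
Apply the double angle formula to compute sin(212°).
sin(212°) = 2 sin 106° cos 106° = -0.5299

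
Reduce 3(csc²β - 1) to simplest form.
3(csc²β - 1) = 3(cot²β) (using Pythagorean identity)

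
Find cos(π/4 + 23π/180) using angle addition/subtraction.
cos(π/4 + 23π/180) = cos π/4 cos 23π/180 - sin π/4 sin 23π/180 = 0.3746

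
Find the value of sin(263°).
sin(263°) = -0.9925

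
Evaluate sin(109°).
sin(109°) = 0.9455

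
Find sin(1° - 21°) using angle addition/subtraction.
sin(1° - 21°) = sin 1° cos 21° - cos 1° sin 21° = -0.342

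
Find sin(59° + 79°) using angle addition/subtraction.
sin(59° + 79°) = sin 59° cos 79° + cos 59° sin 79° = 0.6691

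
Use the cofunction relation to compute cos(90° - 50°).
cos(90° - 50°) = sin(50°) = 0.766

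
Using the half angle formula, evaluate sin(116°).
sin(116°) = √((1 - cos 232°)/2) = 0.8988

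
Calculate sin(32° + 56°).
sin(32° + 56°) = sin 32° cos 56° + cos 32° sin 56° = 0.9994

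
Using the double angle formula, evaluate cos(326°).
cos(326°) = cos²163° - sin²163° = 0.829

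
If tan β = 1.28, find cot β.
cot β = 1/tan β = 0.7812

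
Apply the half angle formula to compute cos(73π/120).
cos(73π/120) = -√((1 + cos 73π/60)/2) = -0.3338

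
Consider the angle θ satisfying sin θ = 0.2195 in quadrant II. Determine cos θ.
cos θ = ±√(1 - sin²θ) = -0.9756 (negative in QII)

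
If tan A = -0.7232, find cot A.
cot A = 1/tan A = -1.383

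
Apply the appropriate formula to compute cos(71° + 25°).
cos(71° + 25°) = cos 71° cos 25° - sin 71° sin 25° = -0.1045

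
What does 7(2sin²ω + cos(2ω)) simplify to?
7(2sin²ω + cos(2ω)) = 7 (using Double angle)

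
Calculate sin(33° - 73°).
sin(33° - 73°) = sin 33° cos 73° - cos 33° sin 73° = -0.6428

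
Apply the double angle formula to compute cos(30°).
cos(30°) = cos²15° - sin²15° = √3/2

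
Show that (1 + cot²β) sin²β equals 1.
LHS = csc²β · sin²β = (1/sin²β) · sin²β = 1 = RHS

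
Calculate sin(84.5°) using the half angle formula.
sin(84.5°) = √((1 - cos 169°)/2) = 0.9954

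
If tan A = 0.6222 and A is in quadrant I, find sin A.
sin A = 0.5283 (using tan²A + 1 = sec²A)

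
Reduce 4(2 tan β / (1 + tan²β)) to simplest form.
4(2 tan β / (1 + tan²β)) = 4(sin(2β)) (using Double angle)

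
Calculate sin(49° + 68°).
sin(49° + 68°) = sin 49° cos 68° + cos 49° sin 68° = 0.891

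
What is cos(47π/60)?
cos(47π/60) = -0.7771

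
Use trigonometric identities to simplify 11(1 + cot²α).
11(1 + cot²α) = 11(csc²α) (using Pythagorean identity)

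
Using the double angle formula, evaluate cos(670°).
cos(670°) = 1 - 2sin²335° = 0.6428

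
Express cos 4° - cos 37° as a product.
cos 4° - cos 37° = -2 sin(20.5°) sin(-16.5°)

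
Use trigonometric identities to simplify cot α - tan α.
cot α - tan α = 2 cot(2α) (using Double angle)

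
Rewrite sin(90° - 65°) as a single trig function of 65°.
sin(90° - 65°) = cos(65°)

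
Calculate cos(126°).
cos(126°) = -0.5878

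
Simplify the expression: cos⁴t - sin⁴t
cos⁴t - sin⁴t = cos(2t) (using Factoring + double angle)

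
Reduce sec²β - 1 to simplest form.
sec²β - 1 = tan²β (using Pythagorean identity)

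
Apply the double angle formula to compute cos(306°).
cos(306°) = 2cos²153° - 1 = 0.5878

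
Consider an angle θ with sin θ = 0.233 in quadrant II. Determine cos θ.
cos θ = ±√(1 - sin²θ) = -0.9725 (negative in QII)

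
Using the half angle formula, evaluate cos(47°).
cos(47°) = √((1 + cos 94°)/2) = 0.682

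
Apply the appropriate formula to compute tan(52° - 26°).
tan(52° - 26°) = (tan 52° - tan 26°)/(1 + tan 52° tan 26°) = 0.4877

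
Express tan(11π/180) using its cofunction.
tan(11π/180) = cot(π/2 - 11π/180) = cot(79π/180)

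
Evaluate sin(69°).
sin(69°) = 0.9336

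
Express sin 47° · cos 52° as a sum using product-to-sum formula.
sin 47° cos 52° = (1/2)[sin(47°+52°) + sin(47°-52°)]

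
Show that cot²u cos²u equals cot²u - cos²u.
RHS = cos²u/sin²u - cos²u = cos²u(1/sin²u - 1) = cos²u · (1 - sin²u)/sin²u = cos²u · cos²u/sin²u = cos²u · cot²u = LHS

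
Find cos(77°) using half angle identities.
cos(77°) = √((1 + cos 154°)/2) = 0.225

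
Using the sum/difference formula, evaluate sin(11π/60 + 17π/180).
sin(11π/60 + 17π/180) = sin 11π/60 cos 17π/180 + cos 11π/60 sin 17π/180 = 0.766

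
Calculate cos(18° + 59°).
cos(18° + 59°) = cos 18° cos 59° - sin 18° sin 59° = 0.225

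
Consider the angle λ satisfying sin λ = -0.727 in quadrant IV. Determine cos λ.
cos λ = √(1 - sin²λ) = 0.6866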